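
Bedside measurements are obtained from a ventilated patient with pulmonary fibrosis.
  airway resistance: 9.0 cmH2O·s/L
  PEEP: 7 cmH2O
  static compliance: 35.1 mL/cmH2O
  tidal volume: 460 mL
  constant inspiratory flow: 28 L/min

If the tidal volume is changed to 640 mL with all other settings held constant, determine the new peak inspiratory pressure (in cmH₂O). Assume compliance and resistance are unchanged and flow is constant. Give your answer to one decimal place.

Flow: 28 L/min ÷ 60 = 0.4667 L/s.
PIP = Vt/C + R·V̇ + PEEP (constant-flow equation of motion).
Only the elastic term changes: ΔPIP = ΔVt / C = (640 − 460) / 35.1 = 5.128 cmH2O.
Original PIP = 460/35.1 + 9.0×0.4667 + 7 = 24.306 cmH2O; new PIP = 24.306 + (5.128) = 29.434 cmH2O.

29.4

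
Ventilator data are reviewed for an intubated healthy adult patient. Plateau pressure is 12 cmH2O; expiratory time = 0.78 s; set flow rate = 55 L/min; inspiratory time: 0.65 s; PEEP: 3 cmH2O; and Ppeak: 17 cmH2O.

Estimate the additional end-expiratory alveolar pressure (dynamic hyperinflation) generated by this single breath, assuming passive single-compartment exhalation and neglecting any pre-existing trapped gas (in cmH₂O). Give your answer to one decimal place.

Flow: 55 L/min ÷ 60 = 0.9167 L/s.
Vt = flow × Ti = 0.9167 L/s × 0.65 s × 1000 mL/L = 595.86 mL.
R = (PIP − Pplat)/V̇ = (17 − 12) / 0.9167 = 5.0/0.9167 = 5.454 cmH2O·s/L.
C = Vt/(Pplat − PEEP) = 595.86 / (12 − 3) = 595.86/9.0 = 66.207 mL/cmH2O.
τ = R × C = 5.454 × 0.06621 L/cmH2O = 0.3611 s.
Fraction remaining = e^(−Te/τ) = e^(−0.78/0.3611) = 0.1153; trapped volume = 595.86 × 0.1153 = 68.703 mL.
Additional alveolar pressure from trapping ≈ V_trapped / C = 68.703 / 66.207 = 1.038 cmH2O.

1.0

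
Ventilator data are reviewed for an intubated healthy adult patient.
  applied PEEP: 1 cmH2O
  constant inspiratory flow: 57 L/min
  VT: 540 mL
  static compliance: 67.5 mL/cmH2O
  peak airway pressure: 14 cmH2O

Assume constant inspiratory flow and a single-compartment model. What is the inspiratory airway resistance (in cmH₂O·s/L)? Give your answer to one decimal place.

5.3

Flow: 57 L/min ÷ 60 = 0.95 L/s.
Equation of motion (constant flow): PIP = Vt/C + R·V̇ + PEEP.
R·V̇ = PIP − Vt/C − PEEP = 14 − 540/67.5 − 1 = 14 − 8.0 − 1 = 5.0 cmH2O.
R = 5.0 / 0.95 = 5.263 cmH2O·s/L.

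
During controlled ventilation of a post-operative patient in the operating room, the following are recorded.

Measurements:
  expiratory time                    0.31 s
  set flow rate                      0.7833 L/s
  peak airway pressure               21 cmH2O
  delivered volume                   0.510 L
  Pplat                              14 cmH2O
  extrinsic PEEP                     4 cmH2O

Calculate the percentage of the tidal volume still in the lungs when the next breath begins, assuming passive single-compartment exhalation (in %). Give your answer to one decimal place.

R = (PIP − Pplat)/V̇ = (21 − 14) / 0.7833 = 7.0/0.7833 = 8.937 cmH2O·s/L.
C = Vt/(Pplat − PEEP) = 510.0 / (14 − 4) = 510.0/10.0 = 51.0 mL/cmH2O.
τ = R × C = 8.937 × 0.051 L/cmH2O = 0.4558 s.
Fraction remaining at end-expiration = e^(−Te/τ) = e^(−0.31/0.4558) = 0.5066 → 50.66%.

50.7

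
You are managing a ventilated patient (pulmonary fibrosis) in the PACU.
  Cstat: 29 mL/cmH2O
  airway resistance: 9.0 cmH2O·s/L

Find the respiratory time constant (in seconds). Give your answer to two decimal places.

0.26

τ = R × C = 9.0 × 29 mL/cmH2O = 9.0 × 0.029 L/cmH2O = 0.261 s.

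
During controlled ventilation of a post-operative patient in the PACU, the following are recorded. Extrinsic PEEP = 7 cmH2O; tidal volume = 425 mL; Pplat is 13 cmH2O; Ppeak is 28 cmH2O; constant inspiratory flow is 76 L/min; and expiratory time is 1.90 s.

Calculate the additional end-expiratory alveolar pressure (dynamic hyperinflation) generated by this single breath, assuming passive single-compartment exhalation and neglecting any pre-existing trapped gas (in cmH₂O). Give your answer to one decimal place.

Flow: 76 L/min ÷ 60 = 1.2667 L/s.
R = (PIP − Pplat)/V̇ = (28 − 13) / 1.2667 = 15.0/1.2667 = 11.842 cmH2O·s/L.
C = Vt/(Pplat − PEEP) = 425.0 / (13 − 7) = 425.0/6.0 = 70.833 mL/cmH2O.
τ = R × C = 11.842 × 0.07083 L/cmH2O = 0.8388 s.
Fraction remaining = e^(−Te/τ) = e^(−1.90/0.8388) = 0.1038; trapped volume = 425.0 × 0.1038 = 44.115 mL.
Additional alveolar pressure from trapping ≈ V_trapped / C = 44.115 / 70.833 = 0.6228 cmH2O.

0.6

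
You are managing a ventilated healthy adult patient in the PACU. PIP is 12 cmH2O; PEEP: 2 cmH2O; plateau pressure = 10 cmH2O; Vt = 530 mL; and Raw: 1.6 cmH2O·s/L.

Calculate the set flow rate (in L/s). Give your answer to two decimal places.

flow = (PIP − Pplat) / Raw = 2.0 / 1.6 = 1.25 L/s.

1.25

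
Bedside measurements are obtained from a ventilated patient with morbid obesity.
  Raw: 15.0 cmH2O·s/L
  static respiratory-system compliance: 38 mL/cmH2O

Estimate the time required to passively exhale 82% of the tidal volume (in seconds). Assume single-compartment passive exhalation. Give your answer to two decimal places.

τ = R × C = 15.0 × 38 mL/cmH2O = 15.0 × 0.038 L/cmH2O = 0.57 s.
Exhaled fraction f = 1 − e^(−t/τ) → t = −τ·ln(1 − f) = −0.57·ln(0.18) = 0.9774 s.

0.98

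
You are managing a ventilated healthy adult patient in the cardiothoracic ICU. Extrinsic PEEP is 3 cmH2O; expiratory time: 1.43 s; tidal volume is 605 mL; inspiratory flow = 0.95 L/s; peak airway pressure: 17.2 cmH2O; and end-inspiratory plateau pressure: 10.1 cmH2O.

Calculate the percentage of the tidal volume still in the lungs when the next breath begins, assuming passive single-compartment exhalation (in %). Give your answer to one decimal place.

R = (PIP − Pplat)/V̇ = (17.2 − 10.1) / 0.95 = 7.1/0.95 = 7.474 cmH2O·s/L.
C = Vt/(Pplat − PEEP) = 605.0 / (10.1 − 3) = 605.0/7.1 = 85.211 mL/cmH2O.
τ = R × C = 7.474 × 0.08521 L/cmH2O = 0.6369 s.
Fraction remaining at end-expiration = e^(−Te/τ) = e^(−1.43/0.6369) = 0.1059 → 10.59%.

10.6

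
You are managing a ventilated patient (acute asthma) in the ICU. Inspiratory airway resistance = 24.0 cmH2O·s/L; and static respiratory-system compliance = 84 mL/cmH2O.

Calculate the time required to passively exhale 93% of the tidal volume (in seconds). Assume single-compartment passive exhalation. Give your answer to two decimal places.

5.36

τ = R × C = 24.0 × 84 mL/cmH2O = 24.0 × 0.084 L/cmH2O = 2.016 s.
Exhaled fraction f = 1 − e^(−t/τ) → t = −τ·ln(1 − f) = −2.016·ln(0.07) = 5.361 s.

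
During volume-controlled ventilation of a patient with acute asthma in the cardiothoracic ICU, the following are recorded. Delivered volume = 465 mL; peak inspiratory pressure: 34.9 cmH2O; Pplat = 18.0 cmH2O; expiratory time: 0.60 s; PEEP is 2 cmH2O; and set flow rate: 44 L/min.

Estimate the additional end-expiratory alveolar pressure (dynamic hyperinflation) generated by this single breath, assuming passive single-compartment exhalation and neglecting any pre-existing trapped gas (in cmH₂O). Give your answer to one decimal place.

6.5

Flow: 44 L/min ÷ 60 = 0.7333 L/s.
R = (PIP − Pplat)/V̇ = (34.9 − 18.0) / 0.7333 = 16.9/0.7333 = 23.047 cmH2O·s/L.
C = Vt/(Pplat − PEEP) = 465.0 / (18.0 − 2) = 465.0/16.0 = 29.063 mL/cmH2O.
τ = R × C = 23.047 × 0.02906 L/cmH2O = 0.6697 s.
Fraction remaining = e^(−Te/τ) = e^(−0.60/0.6697) = 0.4082; trapped volume = 465.0 × 0.4082 = 189.81 mL.
Additional alveolar pressure from trapping ≈ V_trapped / C = 189.81 / 29.063 = 6.531 cmH2O.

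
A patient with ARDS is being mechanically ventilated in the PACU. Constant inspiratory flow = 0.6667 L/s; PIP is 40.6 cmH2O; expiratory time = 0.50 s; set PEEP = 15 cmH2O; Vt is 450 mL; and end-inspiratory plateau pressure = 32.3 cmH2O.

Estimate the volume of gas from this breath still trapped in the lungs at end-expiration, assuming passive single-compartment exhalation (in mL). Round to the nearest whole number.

96

R = (PIP − Pplat)/V̇ = (40.6 − 32.3) / 0.6667 = 8.3/0.6667 = 12.449 cmH2O·s/L.
C = Vt/(Pplat − PEEP) = 450.0 / (32.3 − 15) = 450.0/17.3 = 26.012 mL/cmH2O.
τ = R × C = 12.449 × 0.02601 L/cmH2O = 0.3238 s.
Fraction remaining = e^(−Te/τ) = e^(−0.50/0.3238) = 0.2135.
Trapped volume = 450.0 × 0.2135 = 96.075 mL.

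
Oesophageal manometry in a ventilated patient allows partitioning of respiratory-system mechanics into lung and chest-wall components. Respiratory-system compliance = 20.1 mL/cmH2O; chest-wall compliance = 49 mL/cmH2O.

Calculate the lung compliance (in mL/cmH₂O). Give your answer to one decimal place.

34.1

1/CL = 1/Crs − 1/Ccw.
1/CL = 1/20.1 − 1/49 = 0.02934.
CL = 34.083 mL/cmH2O.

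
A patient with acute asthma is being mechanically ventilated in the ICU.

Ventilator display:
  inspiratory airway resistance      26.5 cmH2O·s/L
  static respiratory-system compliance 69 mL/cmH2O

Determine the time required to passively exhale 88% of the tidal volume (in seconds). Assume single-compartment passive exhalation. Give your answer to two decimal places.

3.88

τ = R × C = 26.5 × 69 mL/cmH2O = 26.5 × 0.069 L/cmH2O = 1.829 s.
Exhaled fraction f = 1 − e^(−t/τ) → t = −τ·ln(1 − f) = −1.829·ln(0.12) = 3.878 s.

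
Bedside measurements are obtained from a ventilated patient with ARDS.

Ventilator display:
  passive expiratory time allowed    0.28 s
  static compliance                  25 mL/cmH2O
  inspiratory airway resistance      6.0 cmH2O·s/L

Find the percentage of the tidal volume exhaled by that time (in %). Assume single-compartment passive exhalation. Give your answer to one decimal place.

τ = R × C = 6.0 × 25 mL/cmH2O = 6.0 × 0.025 L/cmH2O = 0.15 s.
Passive exhalation: V(t)/V₀ = e^(−t/τ) = e^(−0.28/0.15) = 0.1546.
Fraction exhaled = 1 − 0.1546 = 0.8454 → 84.54%.

84.5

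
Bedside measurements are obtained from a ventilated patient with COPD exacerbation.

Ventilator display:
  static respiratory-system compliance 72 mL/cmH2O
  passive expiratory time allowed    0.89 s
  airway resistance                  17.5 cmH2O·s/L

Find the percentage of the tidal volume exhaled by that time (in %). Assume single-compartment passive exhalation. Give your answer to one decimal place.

τ = R × C = 17.5 × 72 mL/cmH2O = 17.5 × 0.072 L/cmH2O = 1.26 s.
Passive exhalation: V(t)/V₀ = e^(−t/τ) = e^(−0.89/1.26) = 0.4934.
Fraction exhaled = 1 − 0.4934 = 0.5066 → 50.66%.

50.7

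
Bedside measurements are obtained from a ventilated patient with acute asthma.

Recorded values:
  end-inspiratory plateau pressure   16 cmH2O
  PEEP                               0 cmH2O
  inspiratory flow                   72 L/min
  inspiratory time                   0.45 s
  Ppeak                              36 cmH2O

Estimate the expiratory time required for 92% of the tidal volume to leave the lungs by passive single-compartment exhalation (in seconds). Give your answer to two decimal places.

Flow: 72 L/min ÷ 60 = 1.2 L/s.
Vt = flow × Ti = 1.2 L/s × 0.45 s × 1000 mL/L = 540.0 mL.
R = (PIP − Pplat)/V̇ = (36 − 16) / 1.2 = 20.0/1.2 = 16.667 cmH2O·s/L.
C = Vt/(Pplat − PEEP) = 540.0 / (16 − 0) = 540.0/16.0 = 33.75 mL/cmH2O.
τ = R × C = 16.667 × 0.03375 L/cmH2O = 0.5625 s.
t = −τ·ln(1 − 0.92) = −0.5625·ln(0.08) = 1.421 s.

1.42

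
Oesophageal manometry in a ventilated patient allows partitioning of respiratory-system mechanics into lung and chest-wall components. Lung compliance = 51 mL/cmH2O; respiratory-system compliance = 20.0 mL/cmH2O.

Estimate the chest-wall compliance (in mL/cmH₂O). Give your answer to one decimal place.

32.9

1/Ccw = 1/Crs − 1/CL.
1/Ccw = 1/20.0 − 1/51 = 0.03039.
Ccw = 32.906 mL/cmH2O.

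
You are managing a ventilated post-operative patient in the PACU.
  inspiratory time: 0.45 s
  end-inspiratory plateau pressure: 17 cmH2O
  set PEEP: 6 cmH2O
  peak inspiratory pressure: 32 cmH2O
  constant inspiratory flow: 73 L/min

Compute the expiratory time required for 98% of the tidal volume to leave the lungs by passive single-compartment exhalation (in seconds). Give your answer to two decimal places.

2.40

Flow: 73 L/min ÷ 60 = 1.2167 L/s.
Vt = flow × Ti = 1.2167 L/s × 0.45 s × 1000 mL/L = 547.52 mL.
R = (PIP − Pplat)/V̇ = (32 − 17) / 1.2167 = 15.0/1.2167 = 12.328 cmH2O·s/L.
C = Vt/(Pplat − PEEP) = 547.52 / (17 − 6) = 547.52/11.0 = 49.775 mL/cmH2O.
τ = R × C = 12.328 × 0.04978 L/cmH2O = 0.6137 s.
t = −τ·ln(1 − 0.98) = −0.6137·ln(0.02) = 2.401 s.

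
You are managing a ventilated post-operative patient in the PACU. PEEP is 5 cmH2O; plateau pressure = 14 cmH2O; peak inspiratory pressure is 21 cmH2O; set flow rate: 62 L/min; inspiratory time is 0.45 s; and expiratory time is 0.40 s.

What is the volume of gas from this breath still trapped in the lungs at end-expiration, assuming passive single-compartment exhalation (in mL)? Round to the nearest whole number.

148

Flow: 62 L/min ÷ 60 = 1.0333 L/s.
Vt = flow × Ti = 1.0333 L/s × 0.45 s × 1000 mL/L = 464.99 mL.
R = (PIP − Pplat)/V̇ = (21 − 14) / 1.0333 = 7.0/1.0333 = 6.774 cmH2O·s/L.
C = Vt/(Pplat − PEEP) = 464.99 / (14 − 5) = 464.99/9.0 = 51.666 mL/cmH2O.
τ = R × C = 6.774 × 0.05167 L/cmH2O = 0.35 s.
Fraction remaining = e^(−Te/τ) = e^(−0.40/0.35) = 0.3189.
Trapped volume = 464.99 × 0.3189 = 148.29 mL.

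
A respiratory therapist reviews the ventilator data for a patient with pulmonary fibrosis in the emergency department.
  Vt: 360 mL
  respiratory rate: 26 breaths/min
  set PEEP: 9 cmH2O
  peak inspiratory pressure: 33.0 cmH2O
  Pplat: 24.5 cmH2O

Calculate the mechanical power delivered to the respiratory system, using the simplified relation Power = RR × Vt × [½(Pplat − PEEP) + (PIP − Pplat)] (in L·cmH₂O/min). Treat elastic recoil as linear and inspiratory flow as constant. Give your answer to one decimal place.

Per-breath work = Vt × [½(Pplat−PEEP) + (PIP−Pplat)] = 0.360 × [0.5×15.5 + 8.5] = 0.360 × 16.25 = 5.85 L·cmH2O.
Power = 26 × 5.85 = 152.1 L·cmH2O/min.

152.1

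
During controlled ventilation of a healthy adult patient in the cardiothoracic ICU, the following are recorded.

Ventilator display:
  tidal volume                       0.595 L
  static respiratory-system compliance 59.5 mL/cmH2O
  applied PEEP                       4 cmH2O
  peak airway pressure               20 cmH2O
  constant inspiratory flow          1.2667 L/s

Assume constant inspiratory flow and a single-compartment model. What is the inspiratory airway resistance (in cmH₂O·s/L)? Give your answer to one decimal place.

4.7

Equation of motion (constant flow): PIP = Vt/C + R·V̇ + PEEP.
R·V̇ = PIP − Vt/C − PEEP = 20 − 595/59.5 − 4 = 20 − 10.0 − 4 = 6.0 cmH2O.
R = 6.0 / 1.2667 = 4.737 cmH2O·s/L.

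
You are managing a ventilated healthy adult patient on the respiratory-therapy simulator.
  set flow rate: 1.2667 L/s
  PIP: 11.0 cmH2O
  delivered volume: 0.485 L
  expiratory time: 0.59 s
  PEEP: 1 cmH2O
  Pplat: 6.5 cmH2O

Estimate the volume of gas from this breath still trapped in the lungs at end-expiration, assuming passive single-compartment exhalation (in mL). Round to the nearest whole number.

R = (PIP − Pplat)/V̇ = (11.0 − 6.5) / 1.2667 = 4.5/1.2667 = 3.553 cmH2O·s/L.
C = Vt/(Pplat − PEEP) = 485.0 / (6.5 − 1) = 485.0/5.5 = 88.182 mL/cmH2O.
τ = R × C = 3.553 × 0.08818 L/cmH2O = 0.3133 s.
Fraction remaining = e^(−Te/τ) = e^(−0.59/0.3133) = 0.1521.
Trapped volume = 485.0 × 0.1521 = 73.769 mL.

74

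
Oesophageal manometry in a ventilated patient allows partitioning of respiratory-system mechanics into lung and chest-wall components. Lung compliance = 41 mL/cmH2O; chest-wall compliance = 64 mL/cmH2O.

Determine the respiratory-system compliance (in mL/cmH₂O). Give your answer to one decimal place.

Lung and chest wall are elastances in series: 1/Crs = 1/CL + 1/Ccw.
1/Crs = 1/41 + 1/64 = 0.04002.
Crs = 24.988 mL/cmH2O.

25.0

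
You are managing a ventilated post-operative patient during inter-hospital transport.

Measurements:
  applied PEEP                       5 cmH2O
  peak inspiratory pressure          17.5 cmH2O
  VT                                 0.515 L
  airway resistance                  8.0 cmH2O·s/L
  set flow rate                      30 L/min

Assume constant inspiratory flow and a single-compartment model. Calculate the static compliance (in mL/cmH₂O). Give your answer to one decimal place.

60.6

Flow: 30 L/min ÷ 60 = 0.5 L/s.
Equation of motion (constant flow): PIP = Vt/C + R·V̇ + PEEP.
Vt/C = PIP − R·V̇ − PEEP = 17.5 − 8.0×0.5 − 5 = 17.5 − 4.0 − 5 = 8.5 cmH2O.
C = Vt / 8.5 = 515 / 8.5 = 60.588 mL/cmH2O.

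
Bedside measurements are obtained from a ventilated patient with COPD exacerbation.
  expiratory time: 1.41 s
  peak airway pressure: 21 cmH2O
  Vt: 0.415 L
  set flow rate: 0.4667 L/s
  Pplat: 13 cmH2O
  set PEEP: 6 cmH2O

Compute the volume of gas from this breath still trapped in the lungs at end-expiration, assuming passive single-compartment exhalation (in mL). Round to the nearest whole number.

104

R = (PIP − Pplat)/V̇ = (21 − 13) / 0.4667 = 8.0/0.4667 = 17.142 cmH2O·s/L.
C = Vt/(Pplat − PEEP) = 415.0 / (13 − 6) = 415.0/7.0 = 59.286 mL/cmH2O.
τ = R × C = 17.142 × 0.05929 L/cmH2O = 1.016 s.
Fraction remaining = e^(−Te/τ) = e^(−1.41/1.016) = 0.2496.
Trapped volume = 415.0 × 0.2496 = 103.58 mL.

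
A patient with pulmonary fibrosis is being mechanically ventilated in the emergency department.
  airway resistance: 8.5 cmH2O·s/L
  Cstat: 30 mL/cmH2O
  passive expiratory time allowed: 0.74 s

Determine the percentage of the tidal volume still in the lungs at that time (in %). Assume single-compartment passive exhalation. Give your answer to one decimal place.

5.5

τ = R × C = 8.5 × 30 mL/cmH2O = 8.5 × 0.030 L/cmH2O = 0.255 s.
Passive exhalation: V(t)/V₀ = e^(−t/τ) = e^(−0.74/0.255) = 0.05492.
Fraction remaining = 0.05492 → 5.492%.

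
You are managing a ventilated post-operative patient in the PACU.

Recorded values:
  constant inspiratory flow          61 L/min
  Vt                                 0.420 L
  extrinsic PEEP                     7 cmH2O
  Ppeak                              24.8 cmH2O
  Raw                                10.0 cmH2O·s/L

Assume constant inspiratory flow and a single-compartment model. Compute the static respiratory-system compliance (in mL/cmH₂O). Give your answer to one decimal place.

55.0

Flow: 61 L/min ÷ 60 = 1.0167 L/s.
Equation of motion (constant flow): PIP = Vt/C + R·V̇ + PEEP.
Vt/C = PIP − R·V̇ − PEEP = 24.8 − 10.0×1.0167 − 7 = 24.8 − 10.167 − 7 = 7.633 cmH2O.
C = Vt / 7.633 = 420 / 7.633 = 55.024 mL/cmH2O.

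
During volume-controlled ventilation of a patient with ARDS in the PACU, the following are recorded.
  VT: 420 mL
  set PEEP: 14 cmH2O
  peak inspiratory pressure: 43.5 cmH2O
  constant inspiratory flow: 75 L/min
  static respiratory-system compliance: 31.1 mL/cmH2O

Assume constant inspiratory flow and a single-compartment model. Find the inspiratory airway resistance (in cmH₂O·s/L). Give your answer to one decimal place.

12.8

Flow: 75 L/min ÷ 60 = 1.25 L/s.
Equation of motion (constant flow): PIP = Vt/C + R·V̇ + PEEP.
R·V̇ = PIP − Vt/C − PEEP = 43.5 − 420/31.1 − 14 = 43.5 − 13.505 − 14 = 15.995 cmH2O.
R = 15.995 / 1.25 = 12.796 cmH2O·s/L.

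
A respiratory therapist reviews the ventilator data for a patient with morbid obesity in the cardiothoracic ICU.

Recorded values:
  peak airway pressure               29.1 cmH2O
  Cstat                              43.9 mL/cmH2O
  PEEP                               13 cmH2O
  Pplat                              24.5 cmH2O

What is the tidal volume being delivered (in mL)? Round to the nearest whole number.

505

Vt = Cstat × (Pplat − PEEP) = 43.9 × (24.5 − 13) = 43.9 × 11.5 = 504.85 mL.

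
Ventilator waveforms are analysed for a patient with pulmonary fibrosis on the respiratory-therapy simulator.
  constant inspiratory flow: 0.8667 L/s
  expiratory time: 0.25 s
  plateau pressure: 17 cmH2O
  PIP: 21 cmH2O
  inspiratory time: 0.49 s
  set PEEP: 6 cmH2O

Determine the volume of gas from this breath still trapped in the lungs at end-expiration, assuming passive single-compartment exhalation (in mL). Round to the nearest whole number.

Vt = flow × Ti = 0.8667 L/s × 0.49 s × 1000 mL/L = 424.68 mL.
R = (PIP − Pplat)/V̇ = (21 − 17) / 0.8667 = 4.0/0.8667 = 4.615 cmH2O·s/L.
C = Vt/(Pplat − PEEP) = 424.68 / (17 − 6) = 424.68/11.0 = 38.607 mL/cmH2O.
τ = R × C = 4.615 × 0.03861 L/cmH2O = 0.1782 s.
Fraction remaining = e^(−Te/τ) = e^(−0.25/0.1782) = 0.2459.
Trapped volume = 424.68 × 0.2459 = 104.43 mL.

104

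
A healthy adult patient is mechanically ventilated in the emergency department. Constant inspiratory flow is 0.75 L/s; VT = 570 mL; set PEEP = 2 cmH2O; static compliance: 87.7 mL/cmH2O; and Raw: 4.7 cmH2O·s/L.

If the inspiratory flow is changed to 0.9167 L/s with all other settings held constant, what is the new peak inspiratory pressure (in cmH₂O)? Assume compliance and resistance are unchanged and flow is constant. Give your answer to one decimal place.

12.8

PIP = Vt/C + R·V̇ + PEEP (constant-flow equation of motion).
Only the resistive term changes: ΔPIP = R × ΔV̇ = 4.7 × (0.9167 − 0.75) = 4.7 × 0.1667 = 0.7835 cmH2O.
Original PIP = 570/87.7 + 4.7×0.75 + 2 = 12.024 cmH2O; new PIP = 12.024 + (0.7835) = 12.808 cmH2O.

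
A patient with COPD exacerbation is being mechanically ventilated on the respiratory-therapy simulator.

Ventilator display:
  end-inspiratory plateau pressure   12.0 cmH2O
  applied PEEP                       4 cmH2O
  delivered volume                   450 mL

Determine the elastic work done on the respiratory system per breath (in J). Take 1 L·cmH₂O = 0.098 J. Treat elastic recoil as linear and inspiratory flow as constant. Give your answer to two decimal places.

Elastic work ≈ ½ × (Pplat − PEEP) × Vt = 0.5 × (12.0 − 4) × 0.450 L = 0.5 × 8.0 × 0.450 = 1.8 L·cmH2O.
× 0.098 J/(L·cmH2O) → 0.1764 J.

0.18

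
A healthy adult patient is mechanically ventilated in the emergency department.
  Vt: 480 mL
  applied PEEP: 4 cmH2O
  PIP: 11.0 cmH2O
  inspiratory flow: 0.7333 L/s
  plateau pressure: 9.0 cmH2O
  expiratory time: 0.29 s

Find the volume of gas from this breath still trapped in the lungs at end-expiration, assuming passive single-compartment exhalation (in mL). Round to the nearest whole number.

159

R = (PIP − Pplat)/V̇ = (11.0 − 9.0) / 0.7333 = 2.0/0.7333 = 2.727 cmH2O·s/L.
C = Vt/(Pplat − PEEP) = 480.0 / (9.0 − 4) = 480.0/5.0 = 96.0 mL/cmH2O.
τ = R × C = 2.727 × 0.096 L/cmH2O = 0.2618 s.
Fraction remaining = e^(−Te/τ) = e^(−0.29/0.2618) = 0.3303.
Trapped volume = 480.0 × 0.3303 = 158.54 mL.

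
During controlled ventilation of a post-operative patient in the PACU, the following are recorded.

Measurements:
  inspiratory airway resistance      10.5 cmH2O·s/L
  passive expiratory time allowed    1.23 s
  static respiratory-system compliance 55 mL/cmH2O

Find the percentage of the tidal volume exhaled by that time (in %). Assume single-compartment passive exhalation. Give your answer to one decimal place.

88.1

τ = R × C = 10.5 × 55 mL/cmH2O = 10.5 × 0.055 L/cmH2O = 0.5775 s.
Passive exhalation: V(t)/V₀ = e^(−t/τ) = e^(−1.23/0.5775) = 0.1189.
Fraction exhaled = 1 − 0.1189 = 0.8811 → 88.11%.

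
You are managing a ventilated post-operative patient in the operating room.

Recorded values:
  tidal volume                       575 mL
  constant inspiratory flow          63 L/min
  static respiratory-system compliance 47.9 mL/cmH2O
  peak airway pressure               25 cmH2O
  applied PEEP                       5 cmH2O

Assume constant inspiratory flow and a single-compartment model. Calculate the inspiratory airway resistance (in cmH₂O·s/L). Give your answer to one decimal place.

7.6

Flow: 63 L/min ÷ 60 = 1.05 L/s.
Equation of motion (constant flow): PIP = Vt/C + R·V̇ + PEEP.
R·V̇ = PIP − Vt/C − PEEP = 25 − 575/47.9 − 5 = 25 − 12.004 − 5 = 7.996 cmH2O.
R = 7.996 / 1.05 = 7.615 cmH2O·s/L.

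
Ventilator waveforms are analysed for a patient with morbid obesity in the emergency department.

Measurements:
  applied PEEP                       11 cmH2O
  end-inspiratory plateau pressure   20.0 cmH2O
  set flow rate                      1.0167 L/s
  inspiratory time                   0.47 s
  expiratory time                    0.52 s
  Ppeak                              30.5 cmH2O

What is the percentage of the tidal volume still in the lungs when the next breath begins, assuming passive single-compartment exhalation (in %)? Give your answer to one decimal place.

Vt = flow × Ti = 1.0167 L/s × 0.47 s × 1000 mL/L = 477.85 mL.
R = (PIP − Pplat)/V̇ = (30.5 − 20.0) / 1.0167 = 10.5/1.0167 = 10.328 cmH2O·s/L.
C = Vt/(Pplat − PEEP) = 477.85 / (20.0 − 11) = 477.85/9.0 = 53.094 mL/cmH2O.
τ = R × C = 10.328 × 0.05309 L/cmH2O = 0.5483 s.
Fraction remaining at end-expiration = e^(−Te/τ) = e^(−0.52/0.5483) = 0.3874 → 38.74%.

38.7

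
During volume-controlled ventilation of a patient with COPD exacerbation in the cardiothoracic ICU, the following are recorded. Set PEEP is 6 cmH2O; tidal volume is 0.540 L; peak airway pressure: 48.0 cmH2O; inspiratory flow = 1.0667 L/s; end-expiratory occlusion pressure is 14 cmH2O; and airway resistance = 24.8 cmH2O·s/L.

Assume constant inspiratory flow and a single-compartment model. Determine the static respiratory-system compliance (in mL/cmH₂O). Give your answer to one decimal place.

71.6

Total PEEP = 14 cmH2O (set 6 + intrinsic 8); this is the baseline alveolar pressure.
Equation of motion (constant flow): PIP = Vt/C + R·V̇ + PEEP.
Vt/C = PIP − R·V̇ − PEEP = 48.0 − 24.8×1.0667 − 14 = 48.0 − 26.454 − 14 = 7.546 cmH2O.
C = Vt / 7.546 = 540 / 7.546 = 71.561 mL/cmH2O.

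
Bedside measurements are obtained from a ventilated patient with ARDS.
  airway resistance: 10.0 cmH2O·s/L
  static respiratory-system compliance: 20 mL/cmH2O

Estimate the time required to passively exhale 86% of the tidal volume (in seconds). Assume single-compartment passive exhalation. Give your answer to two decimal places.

0.39

τ = R × C = 10.0 × 20 mL/cmH2O = 10.0 × 0.020 L/cmH2O = 0.2 s.
Exhaled fraction f = 1 − e^(−t/τ) → t = −τ·ln(1 − f) = −0.2·ln(0.14) = 0.3932 s.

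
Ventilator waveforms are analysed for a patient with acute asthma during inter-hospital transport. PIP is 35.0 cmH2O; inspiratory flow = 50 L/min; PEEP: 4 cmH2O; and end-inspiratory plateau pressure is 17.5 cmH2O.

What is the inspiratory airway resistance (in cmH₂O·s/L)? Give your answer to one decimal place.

21.0

Flow: 50 L/min ÷ 60 = 0.8333 L/s.
Raw = (PIP − Pplat) / flow = (35.0 − 17.5) / 0.8333 = 17.5 / 0.8333 = 21.001 cmH2O·s/L.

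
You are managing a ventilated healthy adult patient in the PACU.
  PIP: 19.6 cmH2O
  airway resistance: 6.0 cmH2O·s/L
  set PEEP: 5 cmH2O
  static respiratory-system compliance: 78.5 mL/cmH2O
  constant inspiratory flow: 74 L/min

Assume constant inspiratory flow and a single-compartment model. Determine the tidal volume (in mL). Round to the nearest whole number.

565

Flow: 74 L/min ÷ 60 = 1.2333 L/s.
Equation of motion (constant flow): PIP = Vt/C + R·V̇ + PEEP.
Vt/C = PIP − R·V̇ − PEEP = 19.6 − 7.4 − 5 = 7.2 cmH2O.
Vt = C × 7.2 = 78.5 × 7.2 = 565.2 mL.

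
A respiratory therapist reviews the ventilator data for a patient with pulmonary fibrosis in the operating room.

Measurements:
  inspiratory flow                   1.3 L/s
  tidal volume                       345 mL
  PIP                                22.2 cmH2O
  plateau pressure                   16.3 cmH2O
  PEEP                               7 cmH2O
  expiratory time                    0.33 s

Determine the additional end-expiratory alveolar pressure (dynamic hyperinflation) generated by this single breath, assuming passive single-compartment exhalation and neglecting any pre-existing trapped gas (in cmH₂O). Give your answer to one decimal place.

R = (PIP − Pplat)/V̇ = (22.2 − 16.3) / 1.3 = 5.9/1.3 = 4.538 cmH2O·s/L.
C = Vt/(Pplat − PEEP) = 345.0 / (16.3 − 7) = 345.0/9.3 = 37.097 mL/cmH2O.
τ = R × C = 4.538 × 0.0371 L/cmH2O = 0.1684 s.
Fraction remaining = e^(−Te/τ) = e^(−0.33/0.1684) = 0.1409; trapped volume = 345.0 × 0.1409 = 48.611 mL.
Additional alveolar pressure from trapping ≈ V_trapped / C = 48.611 / 37.097 = 1.31 cmH2O.

1.3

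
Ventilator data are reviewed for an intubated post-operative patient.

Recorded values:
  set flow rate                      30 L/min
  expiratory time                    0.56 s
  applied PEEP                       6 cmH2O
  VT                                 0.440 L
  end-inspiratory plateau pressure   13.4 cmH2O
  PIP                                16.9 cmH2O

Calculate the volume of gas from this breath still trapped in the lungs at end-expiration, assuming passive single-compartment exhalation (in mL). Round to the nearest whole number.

Flow: 30 L/min ÷ 60 = 0.5 L/s.
R = (PIP − Pplat)/V̇ = (16.9 − 13.4) / 0.5 = 3.5/0.5 = 7.0 cmH2O·s/L.
C = Vt/(Pplat − PEEP) = 440.0 / (13.4 − 6) = 440.0/7.4 = 59.459 mL/cmH2O.
τ = R × C = 7.0 × 0.05946 L/cmH2O = 0.4162 s.
Fraction remaining = e^(−Te/τ) = e^(−0.56/0.4162) = 0.2604.
Trapped volume = 440.0 × 0.2604 = 114.58 mL.

115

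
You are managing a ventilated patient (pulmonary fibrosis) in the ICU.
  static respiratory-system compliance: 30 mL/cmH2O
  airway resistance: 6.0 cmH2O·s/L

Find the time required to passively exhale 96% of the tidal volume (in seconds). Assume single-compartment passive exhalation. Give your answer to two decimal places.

0.58

τ = R × C = 6.0 × 30 mL/cmH2O = 6.0 × 0.030 L/cmH2O = 0.18 s.
Exhaled fraction f = 1 − e^(−t/τ) → t = −τ·ln(1 − f) = −0.18·ln(0.04) = 0.5794 s.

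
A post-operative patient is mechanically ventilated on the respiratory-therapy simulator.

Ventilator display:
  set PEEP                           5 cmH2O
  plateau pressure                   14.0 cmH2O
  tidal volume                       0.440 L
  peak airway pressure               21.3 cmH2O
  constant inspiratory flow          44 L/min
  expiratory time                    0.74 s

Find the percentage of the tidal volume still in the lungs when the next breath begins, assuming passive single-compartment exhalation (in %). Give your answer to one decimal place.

Flow: 44 L/min ÷ 60 = 0.7333 L/s.
R = (PIP − Pplat)/V̇ = (21.3 − 14.0) / 0.7333 = 7.3/0.7333 = 9.955 cmH2O·s/L.
C = Vt/(Pplat − PEEP) = 440.0 / (14.0 − 5) = 440.0/9.0 = 48.889 mL/cmH2O.
τ = R × C = 9.955 × 0.04889 L/cmH2O = 0.4867 s.
Fraction remaining at end-expiration = e^(−Te/τ) = e^(−0.74/0.4867) = 0.2186 → 21.86%.

21.9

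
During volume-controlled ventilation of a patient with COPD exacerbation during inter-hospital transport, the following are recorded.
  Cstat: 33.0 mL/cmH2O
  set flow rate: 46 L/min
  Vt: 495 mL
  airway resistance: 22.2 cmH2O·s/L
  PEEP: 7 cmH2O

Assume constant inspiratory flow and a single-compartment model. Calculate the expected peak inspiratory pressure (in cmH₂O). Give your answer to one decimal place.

39.0

Flow: 46 L/min ÷ 60 = 0.7667 L/s.
Equation of motion (constant flow): PIP = Vt/C + R·V̇ + PEEP.
PIP = 495/33.0 + 22.2×0.7667 + 7 = 15.0 + 17.021 + 7 = 39.021 cmH2O.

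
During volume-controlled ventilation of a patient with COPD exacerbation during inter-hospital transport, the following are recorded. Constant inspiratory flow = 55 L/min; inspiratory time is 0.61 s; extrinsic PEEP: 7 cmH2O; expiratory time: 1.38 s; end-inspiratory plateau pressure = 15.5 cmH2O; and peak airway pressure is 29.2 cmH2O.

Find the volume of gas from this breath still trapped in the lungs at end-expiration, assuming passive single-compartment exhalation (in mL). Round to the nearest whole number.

Flow: 55 L/min ÷ 60 = 0.9167 L/s.
Vt = flow × Ti = 0.9167 L/s × 0.61 s × 1000 mL/L = 559.19 mL.
R = (PIP − Pplat)/V̇ = (29.2 − 15.5) / 0.9167 = 13.7/0.9167 = 14.945 cmH2O·s/L.
C = Vt/(Pplat − PEEP) = 559.19 / (15.5 − 7) = 559.19/8.5 = 65.787 mL/cmH2O.
τ = R × C = 14.945 × 0.06579 L/cmH2O = 0.9832 s.
Fraction remaining = e^(−Te/τ) = e^(−1.38/0.9832) = 0.2457.
Trapped volume = 559.19 × 0.2457 = 137.39 mL.

137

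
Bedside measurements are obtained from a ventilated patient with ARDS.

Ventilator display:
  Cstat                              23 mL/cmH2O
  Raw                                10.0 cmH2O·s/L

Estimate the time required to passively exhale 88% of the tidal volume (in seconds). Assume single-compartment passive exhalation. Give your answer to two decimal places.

τ = R × C = 10.0 × 23 mL/cmH2O = 10.0 × 0.023 L/cmH2O = 0.23 s.
Exhaled fraction f = 1 − e^(−t/τ) → t = −τ·ln(1 − f) = −0.23·ln(0.12) = 0.4877 s.

0.49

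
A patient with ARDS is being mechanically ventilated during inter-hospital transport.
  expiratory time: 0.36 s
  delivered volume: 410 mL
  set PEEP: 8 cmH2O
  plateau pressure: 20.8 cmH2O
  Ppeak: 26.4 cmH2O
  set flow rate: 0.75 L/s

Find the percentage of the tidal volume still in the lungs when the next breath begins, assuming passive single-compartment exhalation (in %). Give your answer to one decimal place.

R = (PIP − Pplat)/V̇ = (26.4 − 20.8) / 0.75 = 5.6/0.75 = 7.467 cmH2O·s/L.
C = Vt/(Pplat − PEEP) = 410.0 / (20.8 − 8) = 410.0/12.8 = 32.031 mL/cmH2O.
τ = R × C = 7.467 × 0.03203 L/cmH2O = 0.2392 s.
Fraction remaining at end-expiration = e^(−Te/τ) = e^(−0.36/0.2392) = 0.222 → 22.2%.

22.2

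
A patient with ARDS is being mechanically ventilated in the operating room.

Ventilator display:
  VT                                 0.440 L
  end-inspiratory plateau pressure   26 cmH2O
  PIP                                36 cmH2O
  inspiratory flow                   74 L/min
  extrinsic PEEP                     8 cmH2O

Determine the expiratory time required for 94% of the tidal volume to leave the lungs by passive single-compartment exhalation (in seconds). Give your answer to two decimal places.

0.56

Flow: 74 L/min ÷ 60 = 1.2333 L/s.
R = (PIP − Pplat)/V̇ = (36 − 26) / 1.2333 = 10.0/1.2333 = 8.108 cmH2O·s/L.
C = Vt/(Pplat − PEEP) = 440.0 / (26 − 8) = 440.0/18.0 = 24.444 mL/cmH2O.
τ = R × C = 8.108 × 0.02444 L/cmH2O = 0.1982 s.
t = −τ·ln(1 − 0.94) = −0.1982·ln(0.06) = 0.5576 s.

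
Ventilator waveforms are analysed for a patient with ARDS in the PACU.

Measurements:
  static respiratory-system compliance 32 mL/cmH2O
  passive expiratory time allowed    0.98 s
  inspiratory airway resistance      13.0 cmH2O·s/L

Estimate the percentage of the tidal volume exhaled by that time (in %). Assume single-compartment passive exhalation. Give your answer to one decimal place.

τ = R × C = 13.0 × 32 mL/cmH2O = 13.0 × 0.032 L/cmH2O = 0.416 s.
Passive exhalation: V(t)/V₀ = e^(−t/τ) = e^(−0.98/0.416) = 0.09482.
Fraction exhaled = 1 − 0.09482 = 0.9052 → 90.52%.

90.5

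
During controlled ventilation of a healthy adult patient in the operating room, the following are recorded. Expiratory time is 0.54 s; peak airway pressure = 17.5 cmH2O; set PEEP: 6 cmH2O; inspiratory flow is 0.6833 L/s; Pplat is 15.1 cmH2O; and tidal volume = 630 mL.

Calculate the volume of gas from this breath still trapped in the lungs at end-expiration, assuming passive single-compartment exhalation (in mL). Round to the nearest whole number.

R = (PIP − Pplat)/V̇ = (17.5 − 15.1) / 0.6833 = 2.4/0.6833 = 3.512 cmH2O·s/L.
C = Vt/(Pplat − PEEP) = 630.0 / (15.1 − 6) = 630.0/9.1 = 69.231 mL/cmH2O.
τ = R × C = 3.512 × 0.06923 L/cmH2O = 0.2431 s.
Fraction remaining = e^(−Te/τ) = e^(−0.54/0.2431) = 0.1085.
Trapped volume = 630.0 × 0.1085 = 68.355 mL.

68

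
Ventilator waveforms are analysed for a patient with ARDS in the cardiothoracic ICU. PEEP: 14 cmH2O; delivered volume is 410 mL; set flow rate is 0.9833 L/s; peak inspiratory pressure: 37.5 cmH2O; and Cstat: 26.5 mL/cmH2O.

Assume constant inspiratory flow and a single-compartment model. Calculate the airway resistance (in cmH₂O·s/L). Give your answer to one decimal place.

Equation of motion (constant flow): PIP = Vt/C + R·V̇ + PEEP.
R·V̇ = PIP − Vt/C − PEEP = 37.5 − 410/26.5 − 14 = 37.5 − 15.472 − 14 = 8.028 cmH2O.
R = 8.028 / 0.9833 = 8.164 cmH2O·s/L.

8.2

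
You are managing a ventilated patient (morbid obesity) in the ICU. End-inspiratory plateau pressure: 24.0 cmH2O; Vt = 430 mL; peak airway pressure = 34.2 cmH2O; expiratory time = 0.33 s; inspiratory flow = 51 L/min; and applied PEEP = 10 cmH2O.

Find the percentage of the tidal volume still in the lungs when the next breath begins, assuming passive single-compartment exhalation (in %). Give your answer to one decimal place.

40.8

Flow: 51 L/min ÷ 60 = 0.85 L/s.
R = (PIP − Pplat)/V̇ = (34.2 − 24.0) / 0.85 = 10.2/0.85 = 12.0 cmH2O·s/L.
C = Vt/(Pplat − PEEP) = 430.0 / (24.0 − 10) = 430.0/14.0 = 30.714 mL/cmH2O.
τ = R × C = 12.0 × 0.03071 L/cmH2O = 0.3685 s.
Fraction remaining at end-expiration = e^(−Te/τ) = e^(−0.33/0.3685) = 0.4084 → 40.84%.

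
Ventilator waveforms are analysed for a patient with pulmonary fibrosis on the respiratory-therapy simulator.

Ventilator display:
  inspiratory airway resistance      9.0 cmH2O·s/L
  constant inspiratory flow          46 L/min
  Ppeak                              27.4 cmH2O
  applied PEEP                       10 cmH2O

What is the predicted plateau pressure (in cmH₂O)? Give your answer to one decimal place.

Flow: 46 L/min ÷ 60 = 0.7667 L/s.
Pplat = PIP − Raw × flow = 27.4 − 9.0 × 0.7667 = 27.4 − 6.9 = 20.5 cmH2O.

20.5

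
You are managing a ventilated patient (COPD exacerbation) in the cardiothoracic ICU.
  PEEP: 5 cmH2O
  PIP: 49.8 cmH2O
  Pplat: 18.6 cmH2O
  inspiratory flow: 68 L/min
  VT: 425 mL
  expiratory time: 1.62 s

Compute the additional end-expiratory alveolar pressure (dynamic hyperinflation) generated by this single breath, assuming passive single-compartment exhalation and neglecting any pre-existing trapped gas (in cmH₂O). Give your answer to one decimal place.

Flow: 68 L/min ÷ 60 = 1.1333 L/s.
R = (PIP − Pplat)/V̇ = (49.8 − 18.6) / 1.1333 = 31.2/1.1333 = 27.53 cmH2O·s/L.
C = Vt/(Pplat − PEEP) = 425.0 / (18.6 − 5) = 425.0/13.6 = 31.25 mL/cmH2O.
τ = R × C = 27.53 × 0.03125 L/cmH2O = 0.8603 s.
Fraction remaining = e^(−Te/τ) = e^(−1.62/0.8603) = 0.1521; trapped volume = 425.0 × 0.1521 = 64.643 mL.
Additional alveolar pressure from trapping ≈ V_trapped / C = 64.643 / 31.25 = 2.069 cmH2O.

2.1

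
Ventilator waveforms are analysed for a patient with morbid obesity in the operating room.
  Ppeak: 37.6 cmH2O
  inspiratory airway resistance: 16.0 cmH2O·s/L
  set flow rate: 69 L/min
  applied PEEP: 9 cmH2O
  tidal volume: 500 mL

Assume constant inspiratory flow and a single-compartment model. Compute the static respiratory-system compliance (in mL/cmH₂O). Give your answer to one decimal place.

Flow: 69 L/min ÷ 60 = 1.15 L/s.
Equation of motion (constant flow): PIP = Vt/C + R·V̇ + PEEP.
Vt/C = PIP − R·V̇ − PEEP = 37.6 − 16.0×1.15 − 9 = 37.6 − 18.4 − 9 = 10.2 cmH2O.
C = Vt / 10.2 = 500 / 10.2 = 49.02 mL/cmH2O.

49.0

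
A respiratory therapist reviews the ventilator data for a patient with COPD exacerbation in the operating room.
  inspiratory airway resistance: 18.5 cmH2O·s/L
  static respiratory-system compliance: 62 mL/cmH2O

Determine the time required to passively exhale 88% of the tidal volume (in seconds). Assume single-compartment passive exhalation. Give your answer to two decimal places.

τ = R × C = 18.5 × 62 mL/cmH2O = 18.5 × 0.062 L/cmH2O = 1.147 s.
Exhaled fraction f = 1 − e^(−t/τ) → t = −τ·ln(1 − f) = −1.147·ln(0.12) = 2.432 s.

2.43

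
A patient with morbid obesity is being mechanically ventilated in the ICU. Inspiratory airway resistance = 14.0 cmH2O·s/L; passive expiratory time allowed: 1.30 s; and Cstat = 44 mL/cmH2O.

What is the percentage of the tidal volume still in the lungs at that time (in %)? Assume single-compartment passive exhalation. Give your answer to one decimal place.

12.1

τ = R × C = 14.0 × 44 mL/cmH2O = 14.0 × 0.044 L/cmH2O = 0.616 s.
Passive exhalation: V(t)/V₀ = e^(−t/τ) = e^(−1.30/0.616) = 0.1212.
Fraction remaining = 0.1212 → 12.12%.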